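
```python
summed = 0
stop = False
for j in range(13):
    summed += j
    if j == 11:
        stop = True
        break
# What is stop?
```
Trace:
  summed=0
  summed=0, stop=False
  summed=0, stop=False, j=0
  summed=1, stop=False, j=1
  summed=3, stop=False, j=2
  summed=6, stop=False, j=3
  summed=10, stop=False, j=4
  summed=15, stop=False, j=5
  summed=21, stop=False, j=6
  summed=28, stop=False, j=7
  summed=36, stop=False, j=8
  summed=45, stop=False, j=9
  summed=55, stop=False, j=10
  summed=66, stop=True, j=11

Final answer: True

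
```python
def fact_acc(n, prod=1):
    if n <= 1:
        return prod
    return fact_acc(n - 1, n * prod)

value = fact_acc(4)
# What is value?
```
Call trace:
fact_acc(n=4, prod=1)
  fact_acc(n=3, prod=4)
    fact_acc(n=2, prod=12)
      fact_acc(n=1, prod=24)
      -> return 24
    -> return 24
  -> return 24
-> return 24

Final answer: 24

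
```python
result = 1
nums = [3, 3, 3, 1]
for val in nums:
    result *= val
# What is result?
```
Trace:
  result=1
  result=3, val=3
  result=9, val=3
  result=27, val=3
  result=27, val=1

Final answer: 27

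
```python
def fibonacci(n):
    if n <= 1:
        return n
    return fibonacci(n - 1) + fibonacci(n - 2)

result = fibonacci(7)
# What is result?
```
Call trace (a repeated sub-call is expanded the first time; later identical calls just restate its return value):
fibonacci(n=7)
  fibonacci(n=6)
    fibonacci(n=5)
      fibonacci(n=4)
        fibonacci(n=3)
          fibonacci(n=2)
            fibonacci(n=1)
            -> return 1
            fibonacci(n=0)
            -> return 0
          -> return 1
          fibonacci(n=1)
          -> return 1
        -> return 2
        fibonacci(n=2) -> return 1  (same call as traced above)
      -> return 3
      fibonacci(n=3) -> return 2  (same call as traced above)
    -> return 5
    fibonacci(n=4) -> return 3  (same call as traced above)
  -> return 8
  fibonacci(n=5) -> return 5  (same call as traced above)
-> return 13

Final answer: 13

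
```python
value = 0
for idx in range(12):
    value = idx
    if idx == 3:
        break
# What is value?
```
Trace:
  value=0
  value=0, idx=0
  value=1, idx=1
  value=2, idx=2
  value=3, idx=3

Final answer: 3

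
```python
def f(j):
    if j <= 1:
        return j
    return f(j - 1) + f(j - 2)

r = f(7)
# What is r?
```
Call trace (a repeated sub-call is expanded the first time; later identical calls just restate its return value):
f(j=7)
  f(j=6)
    f(j=5)
      f(j=4)
        f(j=3)
          f(j=2)
            f(j=1)
            -> return 1
            f(j=0)
            -> return 0
          -> return 1
          f(j=1)
          -> return 1
        -> return 2
        f(j=2) -> return 1  (same call as traced above)
      -> return 3
      f(j=3) -> return 2  (same call as traced above)
    -> return 5
    f(j=4) -> return 3  (same call as traced above)
  -> return 8
  f(j=5) -> return 5  (same call as traced above)
-> return 13

Final answer: 13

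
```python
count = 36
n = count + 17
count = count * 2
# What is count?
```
Trace:
  count=36
  count=36, n=53
  count=72, n=53

Final answer: 72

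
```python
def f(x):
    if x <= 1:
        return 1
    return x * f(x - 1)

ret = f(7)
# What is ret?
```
Call trace:
f(x=7)
  f(x=6)
    f(x=5)
      f(x=4)
        f(x=3)
          f(x=2)
            f(x=1)
            -> return 1
          -> return 2
        -> return 6
      -> return 24
    -> return 120
  -> return 720
-> return 5040

Final answer: 5040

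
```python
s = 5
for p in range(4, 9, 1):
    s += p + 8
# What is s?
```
Trace:
  s=5
  s=17, p=4
  s=30, p=5
  s=44, p=6
  s=59, p=7
  s=75, p=8

Final answer: 75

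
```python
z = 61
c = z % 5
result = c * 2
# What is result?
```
Trace:
  z=61
  z=61, c=1
  z=61, c=1, result=2

Final answer: 2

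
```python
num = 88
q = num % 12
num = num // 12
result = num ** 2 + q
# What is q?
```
Trace:
  num=88
  num=88, q=4
  num=7, q=4
  num=7, q=4, result=53

Final answer: 4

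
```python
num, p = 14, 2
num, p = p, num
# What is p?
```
Trace:
  num=14, p=2
  num=2, p=14

Final answer: 14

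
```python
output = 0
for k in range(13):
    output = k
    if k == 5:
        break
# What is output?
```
Trace:
  output=0
  output=0, k=0
  output=1, k=1
  output=2, k=2
  output=3, k=3
  output=4, k=4
  output=5, k=5

Final answer: 5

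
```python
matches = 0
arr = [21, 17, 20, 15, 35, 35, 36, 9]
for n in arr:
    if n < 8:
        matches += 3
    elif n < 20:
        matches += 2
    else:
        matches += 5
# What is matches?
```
Trace:
  matches=0
  matches=5, n=21
  matches=7, n=17
  matches=12, n=20
  matches=14, n=15
  matches=19, n=35
  matches=24, n=35
  matches=29, n=36
  matches=31, n=9

Final answer: 31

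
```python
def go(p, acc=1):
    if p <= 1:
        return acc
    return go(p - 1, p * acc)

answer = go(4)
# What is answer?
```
Call trace:
go(p=4, acc=1)
  go(p=3, acc=4)
    go(p=2, acc=12)
      go(p=1, acc=24)
      -> return 24
    -> return 24
  -> return 24
-> return 24

Final answer: 24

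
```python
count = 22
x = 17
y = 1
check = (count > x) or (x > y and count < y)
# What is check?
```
Trace:
  count=22
  count=22, x=17
  count=22, x=17, y=1
  count=22, x=17, y=1, check=True

Final answer: True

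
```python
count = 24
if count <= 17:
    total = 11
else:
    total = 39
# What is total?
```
Trace:
  count=24
  count=24, total=39

Final answer: 39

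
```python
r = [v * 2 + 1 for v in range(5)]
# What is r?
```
Trace:
  v=0
  v=1
  v=2
  v=3
  v=4
  r=[1, 3, 5, 7, 9]

Final answer: [1, 3, 5, 7, 9]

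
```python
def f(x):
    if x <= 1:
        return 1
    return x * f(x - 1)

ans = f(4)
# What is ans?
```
Call trace:
f(x=4)
  f(x=3)
    f(x=2)
      f(x=1)
      -> return 1
    -> return 2
  -> return 6
-> return 24

Final answer: 24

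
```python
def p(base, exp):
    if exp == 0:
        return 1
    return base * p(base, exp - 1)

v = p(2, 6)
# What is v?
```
Call trace:
p(base=2, exp=6)
  p(base=2, exp=5)
    p(base=2, exp=4)
      p(base=2, exp=3)
        p(base=2, exp=2)
          p(base=2, exp=1)
            p(base=2, exp=0)
            -> return 1
          -> return 2
        -> return 4
      -> return 8
    -> return 16
  -> return 32
-> return 64

Final answer: 64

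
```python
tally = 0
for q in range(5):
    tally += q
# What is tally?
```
Trace:
  tally=0
  tally=0, q=0
  tally=1, q=1
  tally=3, q=2
  tally=6, q=3
  tally=10, q=4

Final answer: 10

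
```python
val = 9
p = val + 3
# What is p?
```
Trace:
  val=9
  val=9, p=12

Final answer: 12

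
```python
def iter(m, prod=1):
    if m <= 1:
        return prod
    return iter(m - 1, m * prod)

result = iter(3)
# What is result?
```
Call trace:
iter(m=3, prod=1)
  iter(m=2, prod=3)
    iter(m=1, prod=6)
    -> return 6
  -> return 6
-> return 6

Final answer: 6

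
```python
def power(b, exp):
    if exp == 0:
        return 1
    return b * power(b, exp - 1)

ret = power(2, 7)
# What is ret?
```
Call trace:
power(b=2, exp=7)
  power(b=2, exp=6)
    power(b=2, exp=5)
      power(b=2, exp=4)
        power(b=2, exp=3)
          power(b=2, exp=2)
            power(b=2, exp=1)
              power(b=2, exp=0)
              -> return 1
            -> return 2
          -> return 4
        -> return 8
      -> return 16
    -> return 32
  -> return 64
-> return 128

Final answer: 128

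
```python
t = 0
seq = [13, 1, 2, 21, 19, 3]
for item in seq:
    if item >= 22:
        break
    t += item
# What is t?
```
Trace:
  t=0
  t=13, item=13
  t=14, item=1
  t=16, item=2
  t=37, item=21
  t=56, item=19
  t=59, item=3

Final answer: 59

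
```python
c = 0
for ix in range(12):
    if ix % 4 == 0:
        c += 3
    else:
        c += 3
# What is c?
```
Trace:
  c=0
  c=3, ix=0
  c=6, ix=1
  c=9, ix=2
  c=12, ix=3
  c=15, ix=4
  c=18, ix=5
  c=21, ix=6
  c=24, ix=7
  c=27, ix=8
  c=30, ix=9
  c=33, ix=10
  c=36, ix=11

Final answer: 36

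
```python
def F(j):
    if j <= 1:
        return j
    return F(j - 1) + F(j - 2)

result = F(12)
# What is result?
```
Call trace (a repeated sub-call is expanded the first time; later identical calls just restate its return value):
F(j=12)
  F(j=11)
    F(j=10)
      F(j=9)
        F(j=8)
          F(j=7)
            F(j=6)
              F(j=5)
                F(j=4)
                  F(j=3)
                    F(j=2)
                      F(j=1)
                      -> return 1
                      F(j=0)
                      -> return 0
                    -> return 1
                    F(j=1)
                    -> return 1
                  -> return 2
                  F(j=2) -> return 1  (same call as traced above)
                -> return 3
                F(j=3) -> return 2  (same call as traced above)
              -> return 5
              F(j=4) -> return 3  (same call as traced above)
            -> return 8
            F(j=5) -> return 5  (same call as traced above)
          -> return 13
          F(j=6) -> return 8  (same call as traced above)
        -> return 21
        F(j=7) -> return 13  (same call as traced above)
      -> return 34
      F(j=8) -> return 21  (same call as traced above)
    -> return 55
    F(j=9) -> return 34  (same call as traced above)
  -> return 89
  F(j=10) -> return 55  (same call as traced above)
-> return 144

Final answer: 144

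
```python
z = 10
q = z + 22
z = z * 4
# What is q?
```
Trace:
  z=10
  z=10, q=32
  z=40, q=32

Final answer: 32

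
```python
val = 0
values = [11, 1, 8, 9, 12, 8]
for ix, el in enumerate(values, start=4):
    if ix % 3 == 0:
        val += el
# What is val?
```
Trace:
  val=0
  val=0, ix=4, el=11
  val=0, ix=5, el=1
  val=8, ix=6, el=8
  val=8, ix=7, el=9
  val=8, ix=8, el=12
  val=16, ix=9, el=8

Final answer: 16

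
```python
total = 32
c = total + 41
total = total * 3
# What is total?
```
Trace:
  total=32
  total=32, c=73
  total=96, c=73

Final answer: 96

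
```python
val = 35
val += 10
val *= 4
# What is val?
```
Trace:
  val=35
  val=45
  val=180

Final answer: 180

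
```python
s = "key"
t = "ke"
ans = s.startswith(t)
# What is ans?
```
Trace:
  s='key'
  s='key', t='ke'
  s='key', t='ke', ans=True

Final answer: True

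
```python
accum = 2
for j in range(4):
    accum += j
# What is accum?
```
Trace:
  accum=2
  accum=2, j=0
  accum=3, j=1
  accum=5, j=2
  accum=8, j=3

Final answer: 8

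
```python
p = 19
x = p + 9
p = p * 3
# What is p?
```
Trace:
  p=19
  p=19, x=28
  p=57, x=28

Final answer: 57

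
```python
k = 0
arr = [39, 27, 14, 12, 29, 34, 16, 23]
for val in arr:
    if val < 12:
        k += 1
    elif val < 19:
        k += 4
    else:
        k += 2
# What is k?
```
Trace:
  k=0
  k=2, val=39
  k=4, val=27
  k=8, val=14
  k=12, val=12
  k=14, val=29
  k=16, val=34
  k=20, val=16
  k=22, val=23

Final answer: 22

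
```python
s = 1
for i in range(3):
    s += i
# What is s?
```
Trace:
  s=1
  s=1, i=0
  s=2, i=1
  s=4, i=2

Final answer: 4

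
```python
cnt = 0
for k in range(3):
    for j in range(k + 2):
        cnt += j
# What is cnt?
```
Trace:
  cnt=0
  cnt=0, k=0, j=0
  cnt=1, k=0, j=1
  cnt=1, k=1, j=0
  cnt=2, k=1, j=1
  cnt=4, k=1, j=2
  cnt=4, k=2, j=0
  cnt=5, k=2, j=1
  cnt=7, k=2, j=2
  cnt=10, k=2, j=3

Final answer: 10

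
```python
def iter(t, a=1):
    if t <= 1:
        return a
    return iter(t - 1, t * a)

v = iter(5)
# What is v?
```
Call trace:
iter(t=5, a=1)
  iter(t=4, a=5)
    iter(t=3, a=20)
      iter(t=2, a=60)
        iter(t=1, a=120)
        -> return 120
      -> return 120
    -> return 120
  -> return 120
-> return 120

Final answer: 120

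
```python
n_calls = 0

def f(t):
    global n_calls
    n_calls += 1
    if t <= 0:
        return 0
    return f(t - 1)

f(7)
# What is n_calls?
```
Call trace:
f(t=7)
  f(t=6)
    f(t=5)
      f(t=4)
        f(t=3)
          f(t=2)
            f(t=1)
              f(t=0)
              -> return 0
            -> return 0
          -> return 0
        -> return 0
      -> return 0
    -> return 0
  -> return 0
-> return 0

n_calls is incremented once per call. f is entered once for each t = 7, 6, 5, 4, 3, 2, 1, 0 (the t <= 0 call returns without recursing), i.e. 7 + 1 calls.
n_calls = 8

Final answer: 8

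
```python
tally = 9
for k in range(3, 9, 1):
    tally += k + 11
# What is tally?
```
Trace:
  tally=9
  tally=23, k=3
  tally=38, k=4
  tally=54, k=5
  tally=71, k=6
  tally=89, k=7
  tally=108, k=8

Final answer: 108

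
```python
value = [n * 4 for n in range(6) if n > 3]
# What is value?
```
Trace:
  n=0
  n=1
  n=2
  n=3
  n=4
  n=5
  value=[16, 20]

Final answer: [16, 20]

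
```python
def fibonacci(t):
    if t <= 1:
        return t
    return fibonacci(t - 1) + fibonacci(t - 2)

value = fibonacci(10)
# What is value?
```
Call trace (a repeated sub-call is expanded the first time; later identical calls just restate its return value):
fibonacci(t=10)
  fibonacci(t=9)
    fibonacci(t=8)
      fibonacci(t=7)
        fibonacci(t=6)
          fibonacci(t=5)
            fibonacci(t=4)
              fibonacci(t=3)
                fibonacci(t=2)
                  fibonacci(t=1)
                  -> return 1
                  fibonacci(t=0)
                  -> return 0
                -> return 1
                fibonacci(t=1)
                -> return 1
              -> return 2
              fibonacci(t=2) -> return 1  (same call as traced above)
            -> return 3
            fibonacci(t=3) -> return 2  (same call as traced above)
          -> return 5
          fibonacci(t=4) -> return 3  (same call as traced above)
        -> return 8
        fibonacci(t=5) -> return 5  (same call as traced above)
      -> return 13
      fibonacci(t=6) -> return 8  (same call as traced above)
    -> return 21
    fibonacci(t=7) -> return 13  (same call as traced above)
  -> return 34
  fibonacci(t=8) -> return 21  (same call as traced above)
-> return 55

Final answer: 55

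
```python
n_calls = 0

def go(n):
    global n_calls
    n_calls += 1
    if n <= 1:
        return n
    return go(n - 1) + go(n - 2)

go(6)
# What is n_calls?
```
Call trace (a repeated sub-call is expanded the first time; later identical calls just restate its return value):
go(n=6)
  go(n=5)
    go(n=4)
      go(n=3)
        go(n=2)
          go(n=1)
          -> return 1
          go(n=0)
          -> return 0
        -> return 1
        go(n=1)
        -> return 1
      -> return 2
      go(n=2) -> return 1  (same call as traced above)
    -> return 3
    go(n=3) -> return 2  (same call as traced above)
  -> return 5
  go(n=4) -> return 3  (same call as traced above)
-> return 8

n_calls is incremented once per call, so count the calls in each subtree. Let C(n) = number of calls made by go(n).
C(0) = C(1) = 1 (base case, no recursion); C(n) = 1 + C(n - 1) + C(n - 2) otherwise.
C(2) = 1 + C(1) + C(0) = 1 + 1 + 1 = 3
C(3) = 1 + C(2) + C(1) = 1 + 3 + 1 = 5
C(4) = 1 + C(3) + C(2) = 1 + 5 + 3 = 9
C(5) = 1 + C(4) + C(3) = 1 + 9 + 5 = 15
C(6) = 1 + C(5) + C(4) = 1 + 15 + 9 = 25
n_calls = C(6) = 25

Final answer: 25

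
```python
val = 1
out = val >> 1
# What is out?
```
Trace:
  val=1
  val=1, out=0

Final answer: 0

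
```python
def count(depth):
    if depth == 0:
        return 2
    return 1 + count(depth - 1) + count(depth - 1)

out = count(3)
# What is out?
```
Call trace (a repeated sub-call is expanded the first time; later identical calls just restate its return value):
count(depth=3)
  count(depth=2)
    count(depth=1)
      count(depth=0)
      -> return 2
      count(depth=0)
      -> return 2
    -> return 5
    count(depth=1) -> return 5  (same call as traced above)
  -> return 11
  count(depth=2) -> return 11  (same call as traced above)
-> return 23

Final answer: 23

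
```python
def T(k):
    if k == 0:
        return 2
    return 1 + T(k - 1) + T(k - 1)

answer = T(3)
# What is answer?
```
Call trace (a repeated sub-call is expanded the first time; later identical calls just restate its return value):
T(k=3)
  T(k=2)
    T(k=1)
      T(k=0)
      -> return 2
      T(k=0)
      -> return 2
    -> return 5
    T(k=1) -> return 5  (same call as traced above)
  -> return 11
  T(k=2) -> return 11  (same call as traced above)
-> return 23

Final answer: 23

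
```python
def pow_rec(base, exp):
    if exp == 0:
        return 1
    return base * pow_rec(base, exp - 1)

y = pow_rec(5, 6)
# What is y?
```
Call trace:
pow_rec(base=5, exp=6)
  pow_rec(base=5, exp=5)
    pow_rec(base=5, exp=4)
      pow_rec(base=5, exp=3)
        pow_rec(base=5, exp=2)
          pow_rec(base=5, exp=1)
            pow_rec(base=5, exp=0)
            -> return 1
          -> return 5
        -> return 25
      -> return 125
    -> return 625
  -> return 3125
-> return 15625

Final answer: 15625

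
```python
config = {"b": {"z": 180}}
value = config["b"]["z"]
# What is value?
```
Trace:
  config={'b': {'z': 180}}
  config={'b': {'z': 180}}, value=180

Final answer: 180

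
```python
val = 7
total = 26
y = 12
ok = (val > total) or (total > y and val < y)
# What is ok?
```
Trace:
  val=7
  val=7, total=26
  val=7, total=26, y=12
  val=7, total=26, y=12, ok=True

Final answer: True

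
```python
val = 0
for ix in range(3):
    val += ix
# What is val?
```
Trace:
  val=0
  val=0, ix=0
  val=1, ix=1
  val=3, ix=2

Final answer: 3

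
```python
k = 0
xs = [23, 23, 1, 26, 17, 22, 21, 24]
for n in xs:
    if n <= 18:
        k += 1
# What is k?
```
Trace:
  k=0
  k=0, n=23
  k=0, n=23
  k=1, n=1
  k=1, n=26
  k=2, n=17
  k=2, n=22
  k=2, n=21
  k=2, n=24

Final answer: 2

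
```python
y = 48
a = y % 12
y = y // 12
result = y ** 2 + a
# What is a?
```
Trace:
  y=48
  y=48, a=0
  y=4, a=0
  y=4, a=0, result=16

Final answer: 0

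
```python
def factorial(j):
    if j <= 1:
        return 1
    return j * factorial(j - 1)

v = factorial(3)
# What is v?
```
Call trace:
factorial(j=3)
  factorial(j=2)
    factorial(j=1)
    -> return 1
  -> return 2
-> return 6

Final answer: 6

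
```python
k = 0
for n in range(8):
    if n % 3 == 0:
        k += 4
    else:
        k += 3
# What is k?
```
Trace:
  k=0
  k=4, n=0
  k=7, n=1
  k=10, n=2
  k=14, n=3
  k=17, n=4
  k=20, n=5
  k=24, n=6
  k=27, n=7

Final answer: 27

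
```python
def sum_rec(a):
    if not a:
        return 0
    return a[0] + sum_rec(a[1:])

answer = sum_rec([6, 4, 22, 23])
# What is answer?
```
Call trace:
sum_rec(a=[6, 4, 22, 23])
  sum_rec(a=[4, 22, 23])
    sum_rec(a=[22, 23])
      sum_rec(a=[23])
        sum_rec(a=[])
        -> return 0
      -> return 23
    -> return 45
  -> return 49
-> return 55

Final answer: 55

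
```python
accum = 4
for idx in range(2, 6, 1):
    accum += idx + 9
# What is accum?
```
Trace:
  accum=4
  accum=15, idx=2
  accum=27, idx=3
  accum=40, idx=4
  accum=54, idx=5

Final answer: 54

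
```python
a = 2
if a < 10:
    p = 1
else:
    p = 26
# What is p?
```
Trace:
  a=2
  a=2, p=1

Final answer: 1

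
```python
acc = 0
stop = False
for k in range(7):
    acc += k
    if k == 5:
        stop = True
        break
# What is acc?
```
Trace:
  acc=0
  acc=0, stop=False
  acc=0, stop=False, k=0
  acc=1, stop=False, k=1
  acc=3, stop=False, k=2
  acc=6, stop=False, k=3
  acc=10, stop=False, k=4
  acc=15, stop=True, k=5

Final answer: 15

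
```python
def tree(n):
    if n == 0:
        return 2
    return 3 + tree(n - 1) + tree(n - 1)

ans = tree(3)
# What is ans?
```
Call trace (a repeated sub-call is expanded the first time; later identical calls just restate its return value):
tree(n=3)
  tree(n=2)
    tree(n=1)
      tree(n=0)
      -> return 2
      tree(n=0)
      -> return 2
    -> return 7
    tree(n=1) -> return 7  (same call as traced above)
  -> return 17
  tree(n=2) -> return 17  (same call as traced above)
-> return 37

Final answer: 37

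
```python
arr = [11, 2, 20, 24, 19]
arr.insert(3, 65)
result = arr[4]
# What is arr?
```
Trace:
  arr=[11, 2, 20, 24, 19]
  arr=[11, 2, 20, 65, 24, 19]
  arr=[11, 2, 20, 65, 24, 19], result=24

Final answer: [11, 2, 20, 65, 24, 19]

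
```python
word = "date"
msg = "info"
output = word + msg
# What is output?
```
Trace:
  word='date'
  word='date', msg='info'
  word='date', msg='info', output='dateinfo'

Final answer: 'dateinfo'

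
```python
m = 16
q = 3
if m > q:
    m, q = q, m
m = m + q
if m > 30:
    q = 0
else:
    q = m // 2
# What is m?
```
Trace:
  m=16
  m=16, q=3
  m=3, q=16
  m=19, q=16
  m=19, q=9

Final answer: 19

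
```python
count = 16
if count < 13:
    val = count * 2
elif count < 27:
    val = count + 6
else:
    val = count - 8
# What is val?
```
Trace:
  count=16
  count=16, val=22

Final answer: 22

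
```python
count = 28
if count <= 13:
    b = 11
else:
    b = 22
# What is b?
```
Trace:
  count=28
  count=28, b=22

Final answer: 22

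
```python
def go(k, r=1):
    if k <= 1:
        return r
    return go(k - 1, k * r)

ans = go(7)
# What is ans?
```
Call trace:
go(k=7, r=1)
  go(k=6, r=7)
    go(k=5, r=42)
      go(k=4, r=210)
        go(k=3, r=840)
          go(k=2, r=2520)
            go(k=1, r=5040)
            -> return 5040
          -> return 5040
        -> return 5040
      -> return 5040
    -> return 5040
  -> return 5040
-> return 5040

Final answer: 5040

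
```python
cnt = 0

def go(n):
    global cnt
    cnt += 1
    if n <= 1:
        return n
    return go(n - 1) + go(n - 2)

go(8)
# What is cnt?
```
Call trace (a repeated sub-call is expanded the first time; later identical calls just restate its return value):
go(n=8)
  go(n=7)
    go(n=6)
      go(n=5)
        go(n=4)
          go(n=3)
            go(n=2)
              go(n=1)
              -> return 1
              go(n=0)
              -> return 0
            -> return 1
            go(n=1)
            -> return 1
          -> return 2
          go(n=2) -> return 1  (same call as traced above)
        -> return 3
        go(n=3) -> return 2  (same call as traced above)
      -> return 5
      go(n=4) -> return 3  (same call as traced above)
    -> return 8
    go(n=5) -> return 5  (same call as traced above)
  -> return 13
  go(n=6) -> return 8  (same call as traced above)
-> return 21

cnt is incremented once per call, so count the calls in each subtree. Let C(n) = number of calls made by go(n).
C(0) = C(1) = 1 (base case, no recursion); C(n) = 1 + C(n - 1) + C(n - 2) otherwise.
C(2) = 1 + C(1) + C(0) = 1 + 1 + 1 = 3
C(3) = 1 + C(2) + C(1) = 1 + 3 + 1 = 5
C(4) = 1 + C(3) + C(2) = 1 + 5 + 3 = 9
C(5) = 1 + C(4) + C(3) = 1 + 9 + 5 = 15
C(6) = 1 + C(5) + C(4) = 1 + 15 + 9 = 25
C(7) = 1 + C(6) + C(5) = 1 + 25 + 15 = 41
C(8) = 1 + C(7) + C(6) = 1 + 41 + 25 = 67
cnt = C(8) = 67

Final answer: 67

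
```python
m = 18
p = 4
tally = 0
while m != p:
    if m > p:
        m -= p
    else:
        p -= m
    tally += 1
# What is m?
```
Trace:
  m=18
  m=18, p=4
  m=18, p=4, tally=0
  m=14, p=4, tally=1
  m=10, p=4, tally=2
  m=6, p=4, tally=3
  m=2, p=4, tally=4
  m=2, p=2, tally=5

Final answer: 2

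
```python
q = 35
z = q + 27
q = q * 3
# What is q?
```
Trace:
  q=35
  q=35, z=62
  q=105, z=62

Final answer: 105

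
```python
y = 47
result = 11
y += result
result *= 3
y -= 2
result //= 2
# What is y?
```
Trace:
  y=47
  y=47, result=11
  y=58, result=11
  y=58, result=33
  y=56, result=33
  y=56, result=16

Final answer: 56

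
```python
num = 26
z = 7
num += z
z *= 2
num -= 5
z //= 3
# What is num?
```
Trace:
  num=26
  num=26, z=7
  num=33, z=7
  num=33, z=14
  num=28, z=14
  num=28, z=4

Final answer: 28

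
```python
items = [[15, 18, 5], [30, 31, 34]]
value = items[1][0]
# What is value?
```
Trace:
  items=[[15, 18, 5], [30, 31, 34]]
  items=[[15, 18, 5], [30, 31, 34]], value=30

Final answer: 30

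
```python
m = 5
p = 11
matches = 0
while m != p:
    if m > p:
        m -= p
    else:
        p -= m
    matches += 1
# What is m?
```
Trace:
  m=5
  m=5, p=11
  m=5, p=11, matches=0
  m=5, p=6, matches=1
  m=5, p=1, matches=2
  m=4, p=1, matches=3
  m=3, p=1, matches=4
  m=2, p=1, matches=5
  m=1, p=1, matches=6

Final answer: 1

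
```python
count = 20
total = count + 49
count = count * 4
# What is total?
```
Trace:
  count=20
  count=20, total=69
  count=80, total=69

Final answer: 69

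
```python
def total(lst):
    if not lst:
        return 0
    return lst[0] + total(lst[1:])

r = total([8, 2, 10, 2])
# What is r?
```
Call trace:
total(lst=[8, 2, 10, 2])
  total(lst=[2, 10, 2])
    total(lst=[10, 2])
      total(lst=[2])
        total(lst=[])
        -> return 0
      -> return 2
    -> return 12
  -> return 14
-> return 22

Final answer: 22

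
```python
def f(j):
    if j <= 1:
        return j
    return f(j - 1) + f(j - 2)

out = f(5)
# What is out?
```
Call trace (a repeated sub-call is expanded the first time; later identical calls just restate its return value):
f(j=5)
  f(j=4)
    f(j=3)
      f(j=2)
        f(j=1)
        -> return 1
        f(j=0)
        -> return 0
      -> return 1
      f(j=1)
      -> return 1
    -> return 2
    f(j=2) -> return 1  (same call as traced above)
  -> return 3
  f(j=3) -> return 2  (same call as traced above)
-> return 5

Final answer: 5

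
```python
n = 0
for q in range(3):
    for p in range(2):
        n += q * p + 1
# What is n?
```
Trace:
  n=0
  n=1, q=0, p=0
  n=2, q=0, p=1
  n=3, q=1, p=0
  n=5, q=1, p=1
  n=6, q=2, p=0
  n=9, q=2, p=1

Final answer: 9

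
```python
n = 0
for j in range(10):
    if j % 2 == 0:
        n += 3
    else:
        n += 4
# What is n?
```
Trace:
  n=0
  n=3, j=0
  n=7, j=1
  n=10, j=2
  n=14, j=3
  n=17, j=4
  n=21, j=5
  n=24, j=6
  n=28, j=7
  n=31, j=8
  n=35, j=9

Final answer: 35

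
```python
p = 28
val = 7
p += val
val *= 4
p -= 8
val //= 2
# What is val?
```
Trace:
  p=28
  p=28, val=7
  p=35, val=7
  p=35, val=28
  p=27, val=28
  p=27, val=14

Final answer: 14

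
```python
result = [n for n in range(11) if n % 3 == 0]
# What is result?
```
Trace:
  n=0
  n=1
  n=2
  n=3
  n=4
  n=5
  n=6
  n=7
  n=8
  n=9
  n=10
  result=[0, 3, 6, 9]

Final answer: [0, 3, 6, 9]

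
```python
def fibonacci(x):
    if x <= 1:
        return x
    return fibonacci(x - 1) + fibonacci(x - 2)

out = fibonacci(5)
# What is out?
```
Call trace (a repeated sub-call is expanded the first time; later identical calls just restate its return value):
fibonacci(x=5)
  fibonacci(x=4)
    fibonacci(x=3)
      fibonacci(x=2)
        fibonacci(x=1)
        -> return 1
        fibonacci(x=0)
        -> return 0
      -> return 1
      fibonacci(x=1)
      -> return 1
    -> return 2
    fibonacci(x=2) -> return 1  (same call as traced above)
  -> return 3
  fibonacci(x=3) -> return 2  (same call as traced above)
-> return 5

Final answer: 5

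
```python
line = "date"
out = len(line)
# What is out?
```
Trace:
  line='date'
  line='date', out=4

Final answer: 4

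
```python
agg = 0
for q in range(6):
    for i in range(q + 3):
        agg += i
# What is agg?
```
Trace:
  agg=0
  agg=0, q=0, i=0
  agg=1, q=0, i=1
  agg=3, q=0, i=2
  agg=3, q=1, i=0
  agg=4, q=1, i=1
  agg=6, q=1, i=2
  agg=9, q=1, i=3
  agg=9, q=2, i=0
  agg=10, q=2, i=1
  agg=12, q=2, i=2
  agg=15, q=2, i=3
  agg=19, q=2, i=4
  agg=19, q=3, i=0
  agg=20, q=3, i=1
  agg=22, q=3, i=2
  agg=25, q=3, i=3
  agg=29, q=3, i=4
  agg=34, q=3, i=5
  agg=34, q=4, i=0
  agg=35, q=4, i=1
  agg=37, q=4, i=2
  agg=40, q=4, i=3
  agg=44, q=4, i=4
  agg=49, q=4, i=5
  agg=55, q=4, i=6
  agg=55, q=5, i=0
  agg=56, q=5, i=1
  agg=58, q=5, i=2
  agg=61, q=5, i=3
  agg=65, q=5, i=4
  agg=70, q=5, i=5
  agg=76, q=5, i=6
  agg=83, q=5, i=7

Final answer: 83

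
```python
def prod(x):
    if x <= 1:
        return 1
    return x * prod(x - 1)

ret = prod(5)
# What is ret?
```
Call trace:
prod(x=5)
  prod(x=4)
    prod(x=3)
      prod(x=2)
        prod(x=1)
        -> return 1
      -> return 2
    -> return 6
  -> return 24
-> return 120

Final answer: 120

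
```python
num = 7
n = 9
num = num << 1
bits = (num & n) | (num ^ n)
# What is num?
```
Trace:
  num=7
  num=7, n=9
  num=14, n=9
  num=14, n=9, bits=15

Final answer: 14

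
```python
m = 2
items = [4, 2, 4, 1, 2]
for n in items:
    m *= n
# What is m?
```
Trace:
  m=2
  m=8, n=4
  m=16, n=2
  m=64, n=4
  m=64, n=1
  m=128, n=2

Final answer: 128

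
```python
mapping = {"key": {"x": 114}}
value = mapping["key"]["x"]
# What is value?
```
Trace:
  mapping={'key': {'x': 114}}
  mapping={'key': {'x': 114}}, value=114

Final answer: 114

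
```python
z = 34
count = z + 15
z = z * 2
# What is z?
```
Trace:
  z=34
  z=34, count=49
  z=68, count=49

Final answer: 68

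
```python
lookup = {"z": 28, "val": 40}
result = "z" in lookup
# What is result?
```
Trace:
  lookup={'z': 28, 'val': 40}
  lookup={'z': 28, 'val': 40}, result=True

Final answer: True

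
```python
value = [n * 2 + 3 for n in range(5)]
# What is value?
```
Trace:
  n=0
  n=1
  n=2
  n=3
  n=4
  value=[3, 5, 7, 9, 11]

Final answer: [3, 5, 7, 9, 11]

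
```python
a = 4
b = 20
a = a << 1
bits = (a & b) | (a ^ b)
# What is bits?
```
Trace:
  a=4
  a=4, b=20
  a=8, b=20
  a=8, b=20, bits=28

Final answer: 28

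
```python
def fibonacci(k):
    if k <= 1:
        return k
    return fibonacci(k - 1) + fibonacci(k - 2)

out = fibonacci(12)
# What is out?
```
Call trace (a repeated sub-call is expanded the first time; later identical calls just restate its return value):
fibonacci(k=12)
  fibonacci(k=11)
    fibonacci(k=10)
      fibonacci(k=9)
        fibonacci(k=8)
          fibonacci(k=7)
            fibonacci(k=6)
              fibonacci(k=5)
                fibonacci(k=4)
                  fibonacci(k=3)
                    fibonacci(k=2)
                      fibonacci(k=1)
                      -> return 1
                      fibonacci(k=0)
                      -> return 0
                    -> return 1
                    fibonacci(k=1)
                    -> return 1
                  -> return 2
                  fibonacci(k=2) -> return 1  (same call as traced above)
                -> return 3
                fibonacci(k=3) -> return 2  (same call as traced above)
              -> return 5
              fibonacci(k=4) -> return 3  (same call as traced above)
            -> return 8
            fibonacci(k=5) -> return 5  (same call as traced above)
          -> return 13
          fibonacci(k=6) -> return 8  (same call as traced above)
        -> return 21
        fibonacci(k=7) -> return 13  (same call as traced above)
      -> return 34
      fibonacci(k=8) -> return 21  (same call as traced above)
    -> return 55
    fibonacci(k=9) -> return 34  (same call as traced above)
  -> return 89
  fibonacci(k=10) -> return 55  (same call as traced above)
-> return 144

Final answer: 144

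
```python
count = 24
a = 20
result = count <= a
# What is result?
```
Trace:
  count=24
  count=24, a=20
  count=24, a=20, result=False

Final answer: False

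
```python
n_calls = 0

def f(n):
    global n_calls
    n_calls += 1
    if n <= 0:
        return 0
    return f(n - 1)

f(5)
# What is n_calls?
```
Call trace:
f(n=5)
  f(n=4)
    f(n=3)
      f(n=2)
        f(n=1)
          f(n=0)
          -> return 0
        -> return 0
      -> return 0
    -> return 0
  -> return 0
-> return 0

n_calls is incremented once per call. f is entered once for each n = 5, 4, 3, 2, 1, 0 (the n <= 0 call returns without recursing), i.e. 5 + 1 calls.
n_calls = 6

Final answer: 6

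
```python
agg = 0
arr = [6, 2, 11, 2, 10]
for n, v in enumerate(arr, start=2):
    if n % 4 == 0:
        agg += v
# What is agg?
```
Trace:
  agg=0
  agg=0, n=2, v=6
  agg=0, n=3, v=2
  agg=11, n=4, v=11
  agg=11, n=5, v=2
  agg=11, n=6, v=10

Final answer: 11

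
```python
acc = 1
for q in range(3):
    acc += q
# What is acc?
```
Trace:
  acc=1
  acc=1, q=0
  acc=2, q=1
  acc=4, q=2

Final answer: 4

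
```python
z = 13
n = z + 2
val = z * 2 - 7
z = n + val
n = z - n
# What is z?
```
Trace:
  z=13
  z=13, n=15
  z=13, n=15, val=19
  z=34, n=15, val=19
  z=34, n=19, val=19

Final answer: 34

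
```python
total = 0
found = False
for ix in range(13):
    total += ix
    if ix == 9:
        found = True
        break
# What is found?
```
Trace:
  total=0
  total=0, found=False
  total=0, found=False, ix=0
  total=1, found=False, ix=1
  total=3, found=False, ix=2
  total=6, found=False, ix=3
  total=10, found=False, ix=4
  total=15, found=False, ix=5
  total=21, found=False, ix=6
  total=28, found=False, ix=7
  total=36, found=False, ix=8
  total=45, found=True, ix=9

Final answer: True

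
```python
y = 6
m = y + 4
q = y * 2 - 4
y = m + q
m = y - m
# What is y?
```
Trace:
  y=6
  y=6, m=10
  y=6, m=10, q=8
  y=18, m=10, q=8
  y=18, m=8, q=8

Final answer: 18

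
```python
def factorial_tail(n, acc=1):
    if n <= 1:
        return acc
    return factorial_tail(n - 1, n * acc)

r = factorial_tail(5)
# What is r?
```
Call trace:
factorial_tail(n=5, acc=1)
  factorial_tail(n=4, acc=5)
    factorial_tail(n=3, acc=20)
      factorial_tail(n=2, acc=60)
        factorial_tail(n=1, acc=120)
        -> return 120
      -> return 120
    -> return 120
  -> return 120
-> return 120

Final answer: 120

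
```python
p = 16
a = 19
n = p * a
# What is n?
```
Trace:
  p=16
  p=16, a=19
  p=16, a=19, n=304

Final answer: 304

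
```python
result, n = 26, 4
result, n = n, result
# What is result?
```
Trace:
  result=26, n=4
  result=4, n=26

Final answer: 4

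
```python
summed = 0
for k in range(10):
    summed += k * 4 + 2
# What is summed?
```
Trace:
  summed=0
  summed=2, k=0
  summed=8, k=1
  summed=18, k=2
  summed=32, k=3
  summed=50, k=4
  summed=72, k=5
  summed=98, k=6
  summed=128, k=7
  summed=162, k=8
  summed=200, k=9

Final answer: 200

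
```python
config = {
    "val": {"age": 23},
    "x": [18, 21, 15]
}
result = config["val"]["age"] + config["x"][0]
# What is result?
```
Trace:
  config={'val': {'age': 23}, 'x': [18, 21, 15]}
  config={'val': {'age': 23}, 'x': [18, 21, 15]}, result=41

Final answer: 41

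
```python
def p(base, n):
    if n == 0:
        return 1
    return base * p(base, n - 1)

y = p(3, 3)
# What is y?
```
Call trace:
p(base=3, n=3)
  p(base=3, n=2)
    p(base=3, n=1)
      p(base=3, n=0)
      -> return 1
    -> return 3
  -> return 9
-> return 27

Final answer: 27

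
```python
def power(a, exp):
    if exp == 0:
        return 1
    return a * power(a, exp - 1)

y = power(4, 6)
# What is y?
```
Call trace:
power(a=4, exp=6)
  power(a=4, exp=5)
    power(a=4, exp=4)
      power(a=4, exp=3)
        power(a=4, exp=2)
          power(a=4, exp=1)
            power(a=4, exp=0)
            -> return 1
          -> return 4
        -> return 16
      -> return 64
    -> return 256
  -> return 1024
-> return 4096

Final answer: 4096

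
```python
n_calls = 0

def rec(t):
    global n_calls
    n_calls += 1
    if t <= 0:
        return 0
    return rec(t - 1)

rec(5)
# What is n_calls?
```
Call trace:
rec(t=5)
  rec(t=4)
    rec(t=3)
      rec(t=2)
        rec(t=1)
          rec(t=0)
          -> return 0
        -> return 0
      -> return 0
    -> return 0
  -> return 0
-> return 0

n_calls is incremented once per call. rec is entered once for each t = 5, 4, 3, 2, 1, 0 (the t <= 0 call returns without recursing), i.e. 5 + 1 calls.
n_calls = 6

Final answer: 6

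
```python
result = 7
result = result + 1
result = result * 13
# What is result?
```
Trace:
  result=7
  result=8
  result=104

Final answer: 104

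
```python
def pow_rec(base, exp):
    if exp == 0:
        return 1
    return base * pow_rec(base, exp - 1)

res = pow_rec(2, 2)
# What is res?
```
Call trace:
pow_rec(base=2, exp=2)
  pow_rec(base=2, exp=1)
    pow_rec(base=2, exp=0)
    -> return 1
  -> return 2
-> return 4

Final answer: 4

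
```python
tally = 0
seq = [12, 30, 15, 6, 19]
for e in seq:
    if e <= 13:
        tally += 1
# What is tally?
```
Trace:
  tally=0
  tally=1, e=12
  tally=1, e=30
  tally=1, e=15
  tally=2, e=6
  tally=2, e=19

Final answer: 2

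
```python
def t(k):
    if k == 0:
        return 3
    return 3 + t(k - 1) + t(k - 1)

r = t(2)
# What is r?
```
Call trace (a repeated sub-call is expanded the first time; later identical calls just restate its return value):
t(k=2)
  t(k=1)
    t(k=0)
    -> return 3
    t(k=0)
    -> return 3
  -> return 9
  t(k=1) -> return 9  (same call as traced above)
-> return 21

Final answer: 21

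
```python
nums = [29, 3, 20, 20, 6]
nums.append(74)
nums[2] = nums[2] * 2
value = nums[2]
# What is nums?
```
Trace:
  nums=[29, 3, 20, 20, 6]
  nums=[29, 3, 20, 20, 6, 74]
  nums=[29, 3, 40, 20, 6, 74]
  nums=[29, 3, 40, 20, 6, 74], value=40

Final answer: [29, 3, 40, 20, 6, 74]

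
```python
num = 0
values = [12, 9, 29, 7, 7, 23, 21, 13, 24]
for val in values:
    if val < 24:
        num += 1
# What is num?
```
Trace:
  num=0
  num=1, val=12
  num=2, val=9
  num=2, val=29
  num=3, val=7
  num=4, val=7
  num=5, val=23
  num=6, val=21
  num=7, val=13
  num=7, val=24

Final answer: 7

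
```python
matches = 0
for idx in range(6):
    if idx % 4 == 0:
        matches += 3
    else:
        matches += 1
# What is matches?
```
Trace:
  matches=0
  matches=3, idx=0
  matches=4, idx=1
  matches=5, idx=2
  matches=6, idx=3
  matches=9, idx=4
  matches=10, idx=5

Final answer: 10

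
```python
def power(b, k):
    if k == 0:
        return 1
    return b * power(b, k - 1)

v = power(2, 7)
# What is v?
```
Call trace:
power(b=2, k=7)
  power(b=2, k=6)
    power(b=2, k=5)
      power(b=2, k=4)
        power(b=2, k=3)
          power(b=2, k=2)
            power(b=2, k=1)
              power(b=2, k=0)
              -> return 1
            -> return 2
          -> return 4
        -> return 8
      -> return 16
    -> return 32
  -> return 64
-> return 128

Final answer: 128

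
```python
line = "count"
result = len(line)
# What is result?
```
Trace:
  line='count'
  line='count', result=5

Final answer: 5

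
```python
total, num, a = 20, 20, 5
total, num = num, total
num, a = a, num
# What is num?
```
Trace:
  total=20, num=20, a=5
  total=20, num=20, a=5
  total=20, num=5, a=20

Final answer: 5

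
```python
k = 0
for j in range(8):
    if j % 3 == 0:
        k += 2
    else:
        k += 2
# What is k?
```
Trace:
  k=0
  k=2, j=0
  k=4, j=1
  k=6, j=2
  k=8, j=3
  k=10, j=4
  k=12, j=5
  k=14, j=6
  k=16, j=7

Final answer: 16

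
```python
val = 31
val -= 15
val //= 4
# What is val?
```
Trace:
  val=31
  val=16
  val=4

Final answer: 4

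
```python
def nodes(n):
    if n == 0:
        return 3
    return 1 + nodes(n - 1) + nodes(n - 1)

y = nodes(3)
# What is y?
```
Call trace (a repeated sub-call is expanded the first time; later identical calls just restate its return value):
nodes(n=3)
  nodes(n=2)
    nodes(n=1)
      nodes(n=0)
      -> return 3
      nodes(n=0)
      -> return 3
    -> return 7
    nodes(n=1) -> return 7  (same call as traced above)
  -> return 15
  nodes(n=2) -> return 15  (same call as traced above)
-> return 31

Final answer: 31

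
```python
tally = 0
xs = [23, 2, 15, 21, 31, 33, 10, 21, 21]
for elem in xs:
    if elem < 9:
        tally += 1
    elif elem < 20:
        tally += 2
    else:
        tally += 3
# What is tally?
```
Trace:
  tally=0
  tally=3, elem=23
  tally=4, elem=2
  tally=6, elem=15
  tally=9, elem=21
  tally=12, elem=31
  tally=15, elem=33
  tally=17, elem=10
  tally=20, elem=21
  tally=23, elem=21

Final answer: 23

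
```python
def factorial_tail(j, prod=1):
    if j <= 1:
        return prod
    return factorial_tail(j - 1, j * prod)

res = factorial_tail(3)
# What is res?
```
Call trace:
factorial_tail(j=3, prod=1)
  factorial_tail(j=2, prod=3)
    factorial_tail(j=1, prod=6)
    -> return 6
  -> return 6
-> return 6

Final answer: 6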